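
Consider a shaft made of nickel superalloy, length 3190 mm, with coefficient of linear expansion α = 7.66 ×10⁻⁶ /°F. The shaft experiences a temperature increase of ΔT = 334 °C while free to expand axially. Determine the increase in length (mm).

Convert α: 7.66×10⁻⁶/°F × (9/5) = 13.8×10⁻⁶/K.
ΔL = α·L₀·ΔT = 13.8×10⁻⁶ × 3190 mm × 334.0 K = 14.7 mm.

14.7 mm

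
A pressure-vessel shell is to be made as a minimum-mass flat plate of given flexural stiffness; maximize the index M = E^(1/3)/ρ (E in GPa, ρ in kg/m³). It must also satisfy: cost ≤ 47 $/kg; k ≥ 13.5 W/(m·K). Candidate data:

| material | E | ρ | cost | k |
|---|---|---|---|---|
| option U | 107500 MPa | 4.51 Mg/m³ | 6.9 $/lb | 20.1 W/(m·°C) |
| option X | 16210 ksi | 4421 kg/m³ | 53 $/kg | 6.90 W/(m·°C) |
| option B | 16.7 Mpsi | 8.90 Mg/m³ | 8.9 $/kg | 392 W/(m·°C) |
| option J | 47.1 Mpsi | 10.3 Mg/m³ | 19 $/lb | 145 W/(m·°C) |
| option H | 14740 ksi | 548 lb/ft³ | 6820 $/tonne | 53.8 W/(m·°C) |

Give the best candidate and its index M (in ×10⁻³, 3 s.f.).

option U, M = 1.05×10⁻³

Screen on constraints: cost ≤ 47 $/kg; k ≥ 13.5 W/(m·K). Survivors: option U, option B, option J, option H.
Convert each candidate to consistent units, then evaluate M:
  option U: E = 107.5 GPa, ρ = 4510 kg/m³
  option B: E = 115.1 GPa, ρ = 8900 kg/m³
  option J: E = 324.7 GPa, ρ = 10300 kg/m³
  option H: E = 101.6 GPa, ρ = 8778 kg/m³
  option U: M = 1.05×10⁻³
  option J: M = 0.667×10⁻³
  option B: M = 0.547×10⁻³
  option H: M = 0.532×10⁻³
Highest index: option U.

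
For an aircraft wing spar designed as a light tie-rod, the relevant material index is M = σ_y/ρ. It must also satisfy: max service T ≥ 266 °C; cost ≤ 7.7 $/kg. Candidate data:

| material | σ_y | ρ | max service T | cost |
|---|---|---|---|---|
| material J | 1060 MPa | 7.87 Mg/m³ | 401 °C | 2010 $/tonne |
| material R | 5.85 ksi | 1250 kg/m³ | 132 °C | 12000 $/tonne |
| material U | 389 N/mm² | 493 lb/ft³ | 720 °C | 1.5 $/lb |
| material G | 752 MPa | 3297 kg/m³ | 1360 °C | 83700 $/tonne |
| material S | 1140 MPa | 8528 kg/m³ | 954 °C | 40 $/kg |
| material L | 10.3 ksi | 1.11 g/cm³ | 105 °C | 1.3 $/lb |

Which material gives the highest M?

Screen on constraints: max service T ≥ 266 °C; cost ≤ 7.7 $/kg. Survivors: material J, material U.
Convert each candidate to consistent units, then evaluate M:
  material J: σ_y = 1060 MPa, ρ = 7870 kg/m³
  material U: σ_y = 389.0 MPa, ρ = 7897 kg/m³
  material J: M = 135 kN·m/kg
  material U: M = 49.3 kN·m/kg
The maximum is for material J.

material J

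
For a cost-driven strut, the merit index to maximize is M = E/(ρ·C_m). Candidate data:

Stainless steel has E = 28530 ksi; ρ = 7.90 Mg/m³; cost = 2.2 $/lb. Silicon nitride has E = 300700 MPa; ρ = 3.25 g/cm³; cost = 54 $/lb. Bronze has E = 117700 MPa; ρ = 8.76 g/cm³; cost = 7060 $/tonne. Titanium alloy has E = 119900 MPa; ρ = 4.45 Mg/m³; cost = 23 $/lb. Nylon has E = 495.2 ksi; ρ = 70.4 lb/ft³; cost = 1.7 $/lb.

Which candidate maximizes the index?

Putting every candidate on a common basis:
  stainless steel: E = 196.7 GPa, ρ = 7900 kg/m³, cost = 4.850 $/kg
  silicon nitride: E = 300.7 GPa, ρ = 3250 kg/m³, cost = 119.0 $/kg
  bronze: E = 117.7 GPa, ρ = 8760 kg/m³, cost = 7.060 $/kg
  titanium alloy: E = 119.9 GPa, ρ = 4450 kg/m³, cost = 50.71 $/kg
  nylon: E = 3.414 GPa, ρ = 1128 kg/m³, cost = 3.748 $/kg
  stainless steel: M = 5.13 MN·m per $
  bronze: M = 1.90 MN·m per $
  nylon: M = 0.808 MN·m per $
  silicon nitride: M = 0.777 MN·m per $
  titanium alloy: M = 0.531 MN·m per $
Highest index: stainless steel.

stainless steel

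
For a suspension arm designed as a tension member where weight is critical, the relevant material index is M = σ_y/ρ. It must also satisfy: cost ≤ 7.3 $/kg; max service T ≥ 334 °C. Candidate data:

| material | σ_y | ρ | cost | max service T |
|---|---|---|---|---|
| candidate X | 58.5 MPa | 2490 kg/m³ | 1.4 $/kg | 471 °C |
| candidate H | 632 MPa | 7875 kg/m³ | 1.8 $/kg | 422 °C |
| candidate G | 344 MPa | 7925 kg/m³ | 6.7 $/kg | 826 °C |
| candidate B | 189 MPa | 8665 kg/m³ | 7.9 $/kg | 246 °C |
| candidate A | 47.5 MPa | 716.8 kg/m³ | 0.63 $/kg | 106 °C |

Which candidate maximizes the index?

Screen on constraints: cost ≤ 7.3 $/kg; max service T ≥ 334 °C. Survivors: candidate X, candidate H, candidate G.
Computing M directly (units already consistent):
  candidate H: M = 80.3 kN·m/kg
  candidate G: M = 43.4 kN·m/kg
  candidate X: M = 23.5 kN·m/kg
Candidate H ranks first.

candidate H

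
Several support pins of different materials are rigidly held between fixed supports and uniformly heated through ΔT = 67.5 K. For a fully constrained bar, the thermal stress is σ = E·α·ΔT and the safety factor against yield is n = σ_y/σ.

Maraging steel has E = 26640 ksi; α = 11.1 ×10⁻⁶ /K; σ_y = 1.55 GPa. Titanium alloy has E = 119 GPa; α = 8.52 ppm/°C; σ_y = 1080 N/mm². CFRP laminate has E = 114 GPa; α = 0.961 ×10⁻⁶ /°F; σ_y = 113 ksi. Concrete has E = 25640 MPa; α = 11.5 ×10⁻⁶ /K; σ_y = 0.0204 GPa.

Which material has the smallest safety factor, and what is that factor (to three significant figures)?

concrete, n = 1.02

With everything in SI (GPa, ×10⁻⁶/K, MPa):
  maraging steel: E = 183.7, α = 11.1, σ_y = 1550 → σ = 138 MPa, n = 11.3
  titanium alloy: E = 119.0, α = 8.52, σ_y = 1080 → σ = 68.4 MPa, n = 15.8
  CFRP laminate: E = 114.0, α = 1.73, σ_y = 779.1 → σ = 13.3 MPa, n = 58.5
  concrete: E = 25.64, α = 11.5, σ_y = 20.40 → σ = 19.9 MPa, n = 1.02
Concrete has the lowest safety factor, n = 1.02.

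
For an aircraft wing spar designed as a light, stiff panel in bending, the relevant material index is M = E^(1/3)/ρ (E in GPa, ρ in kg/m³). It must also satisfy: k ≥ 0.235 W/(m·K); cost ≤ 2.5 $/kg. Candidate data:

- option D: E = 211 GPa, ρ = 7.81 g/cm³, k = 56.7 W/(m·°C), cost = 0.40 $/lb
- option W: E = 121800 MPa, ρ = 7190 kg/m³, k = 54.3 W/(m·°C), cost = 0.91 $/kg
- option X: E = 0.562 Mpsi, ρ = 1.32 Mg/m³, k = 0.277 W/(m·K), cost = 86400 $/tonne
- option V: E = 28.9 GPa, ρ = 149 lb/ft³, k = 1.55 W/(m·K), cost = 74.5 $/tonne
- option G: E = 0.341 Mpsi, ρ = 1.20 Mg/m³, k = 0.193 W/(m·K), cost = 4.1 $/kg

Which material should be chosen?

option V

Screen on constraints: k ≥ 0.235 W/(m·K); cost ≤ 2.5 $/kg. Survivors: option D, option W, option V.
Putting every candidate on a common basis:
  option D: E = 211.0 GPa, ρ = 7810 kg/m³
  option W: E = 121.8 GPa, ρ = 7190 kg/m³
  option V: E = 28.90 GPa, ρ = 2387 kg/m³
  option V: M = 1.29×10⁻³
  option D: M = 0.762×10⁻³
  option W: M = 0.689×10⁻³
Option V has the largest M.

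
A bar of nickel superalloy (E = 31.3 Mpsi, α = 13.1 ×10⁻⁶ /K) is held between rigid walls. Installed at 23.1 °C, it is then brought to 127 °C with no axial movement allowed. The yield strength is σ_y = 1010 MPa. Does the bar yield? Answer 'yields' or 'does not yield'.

does not yield

E = 31.3 Mpsi = 215.8 GPa.
ΔT = 103.9 K. Constrained thermal stress σ = E·α·ΔT = 215.8×10³ MPa × 13.1×10⁻⁶ × 103.9 = 294 MPa (compressive).
Compare to σ_y = 1010 MPa: σ < σ_y, so it does not yield.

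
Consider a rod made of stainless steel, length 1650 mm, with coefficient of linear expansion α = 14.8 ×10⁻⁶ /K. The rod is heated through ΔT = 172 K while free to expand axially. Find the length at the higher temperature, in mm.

ΔL = α·L₀·ΔT = 14.8×10⁻⁶ × 1650 mm × 172.0 K = 4.20 mm.
L = L₀ + ΔL = 1650 + 4.20 = 1654.2 mm.

1654.2 mm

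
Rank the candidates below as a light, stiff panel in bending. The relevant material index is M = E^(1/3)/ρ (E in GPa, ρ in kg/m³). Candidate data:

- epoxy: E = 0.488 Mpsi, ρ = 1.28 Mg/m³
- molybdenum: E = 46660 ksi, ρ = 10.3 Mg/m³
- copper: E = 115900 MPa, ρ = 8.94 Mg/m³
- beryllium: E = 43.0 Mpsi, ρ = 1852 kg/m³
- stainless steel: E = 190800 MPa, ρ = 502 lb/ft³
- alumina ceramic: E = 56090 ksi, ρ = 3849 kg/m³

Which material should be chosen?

Putting every candidate on a common basis:
  epoxy: E = 3.365 GPa, ρ = 1280 kg/m³
  molybdenum: E = 321.7 GPa, ρ = 10300 kg/m³
  copper: E = 115.9 GPa, ρ = 8940 kg/m³
  beryllium: E = 296.5 GPa, ρ = 1852 kg/m³
  stainless steel: E = 190.8 GPa, ρ = 8041 kg/m³
  alumina ceramic: E = 386.7 GPa, ρ = 3849 kg/m³
  beryllium: M = 3.60×10⁻³
  alumina ceramic: M = 1.89×10⁻³
  epoxy: M = 1.17×10⁻³
  stainless steel: M = 0.716×10⁻³
  molybdenum: M = 0.665×10⁻³
  copper: M = 0.545×10⁻³
Highest index: beryllium.

beryllium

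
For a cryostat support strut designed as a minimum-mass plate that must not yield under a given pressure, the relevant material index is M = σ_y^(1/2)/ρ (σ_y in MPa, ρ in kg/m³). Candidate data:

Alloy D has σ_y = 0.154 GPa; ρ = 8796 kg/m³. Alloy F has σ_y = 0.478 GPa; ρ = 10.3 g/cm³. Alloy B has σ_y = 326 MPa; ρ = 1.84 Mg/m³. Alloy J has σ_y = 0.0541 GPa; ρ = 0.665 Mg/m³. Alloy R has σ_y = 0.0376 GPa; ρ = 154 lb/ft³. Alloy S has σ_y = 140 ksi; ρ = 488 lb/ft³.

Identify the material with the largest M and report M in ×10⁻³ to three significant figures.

In SI units:
  alloy D: σ_y = 154.0 MPa, ρ = 8796 kg/m³
  alloy F: σ_y = 478.0 MPa, ρ = 10300 kg/m³
  alloy B: σ_y = 326.0 MPa, ρ = 1840 kg/m³
  alloy J: σ_y = 54.10 MPa, ρ = 665.0 kg/m³
  alloy R: σ_y = 37.60 MPa, ρ = 2467 kg/m³
  alloy S: σ_y = 965.3 MPa, ρ = 7817 kg/m³
  alloy J: M = 11.1×10⁻³
  alloy B: M = 9.81×10⁻³
  alloy S: M = 3.97×10⁻³
  alloy R: M = 2.49×10⁻³
  alloy F: M = 2.12×10⁻³
  alloy D: M = 1.41×10⁻³
Alloy J has the largest M.

alloy J, M = 11.1×10⁻³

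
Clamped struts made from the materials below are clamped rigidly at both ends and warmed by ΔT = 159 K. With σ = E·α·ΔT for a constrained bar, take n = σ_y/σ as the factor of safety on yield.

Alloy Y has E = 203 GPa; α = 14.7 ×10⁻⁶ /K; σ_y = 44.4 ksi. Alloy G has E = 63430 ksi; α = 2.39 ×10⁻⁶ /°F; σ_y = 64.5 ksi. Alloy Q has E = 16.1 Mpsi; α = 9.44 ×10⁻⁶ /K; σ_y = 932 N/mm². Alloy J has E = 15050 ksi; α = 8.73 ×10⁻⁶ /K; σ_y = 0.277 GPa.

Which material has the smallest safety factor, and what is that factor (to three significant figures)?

alloy Y, n = 0.645

In consistent units (E in GPa, α in ×10⁻⁶/K, σ_y in MPa):
  alloy Y: E = 203.0, α = 14.7, σ_y = 306.1 → σ = 474 MPa, n = 0.645
  alloy G: E = 437.3, α = 4.30, σ_y = 444.7 → σ = 299 MPa, n = 1.49
  alloy Q: E = 111.0, α = 9.44, σ_y = 932.0 → σ = 167 MPa, n = 5.59
  alloy J: E = 103.8, α = 8.73, σ_y = 277.0 → σ = 144 MPa, n = 1.92
Alloy Y has the lowest safety factor, n = 0.645.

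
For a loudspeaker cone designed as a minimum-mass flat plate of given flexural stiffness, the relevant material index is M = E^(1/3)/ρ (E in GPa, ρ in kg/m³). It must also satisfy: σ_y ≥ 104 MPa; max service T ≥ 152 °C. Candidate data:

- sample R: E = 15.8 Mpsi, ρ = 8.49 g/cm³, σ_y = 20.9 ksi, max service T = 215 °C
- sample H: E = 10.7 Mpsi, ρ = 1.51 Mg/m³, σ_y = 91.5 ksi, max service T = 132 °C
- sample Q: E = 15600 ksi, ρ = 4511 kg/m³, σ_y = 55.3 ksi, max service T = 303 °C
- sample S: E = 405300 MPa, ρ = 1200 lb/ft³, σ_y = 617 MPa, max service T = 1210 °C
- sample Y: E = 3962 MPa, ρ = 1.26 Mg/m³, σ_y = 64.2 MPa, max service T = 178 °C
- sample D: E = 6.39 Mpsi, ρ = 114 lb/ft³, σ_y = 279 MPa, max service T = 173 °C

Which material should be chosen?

sample D

Screen on constraints: σ_y ≥ 104 MPa; max service T ≥ 152 °C. Survivors: sample R, sample Q, sample S, sample D.
After converting to SI:
  sample R: E = 108.9 GPa, ρ = 8490 kg/m³
  sample Q: E = 107.6 GPa, ρ = 4511 kg/m³
  sample S: E = 405.3 GPa, ρ = 19220 kg/m³
  sample D: E = 44.06 GPa, ρ = 1826 kg/m³
  sample D: M = 1.93×10⁻³
  sample Q: M = 1.05×10⁻³
  sample R: M = 0.563×10⁻³
  sample S: M = 0.385×10⁻³
Highest index: sample D.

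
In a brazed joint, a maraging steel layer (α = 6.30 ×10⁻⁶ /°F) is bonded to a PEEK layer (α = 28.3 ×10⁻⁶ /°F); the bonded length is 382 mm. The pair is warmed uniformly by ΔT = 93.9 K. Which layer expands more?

PEEK

maraging steel: α = 6.30×10⁻⁶/°F × 9/5 = 11.3×10⁻⁶/K.
PEEK: α = 28.3×10⁻⁶/°F × 9/5 = 50.9×10⁻⁶/K.
α(maraging steel) = 11.3×10⁻⁶/K vs α(PEEK) = 50.9×10⁻⁶/K.
Higher α expands more for the same ΔT: PEEK.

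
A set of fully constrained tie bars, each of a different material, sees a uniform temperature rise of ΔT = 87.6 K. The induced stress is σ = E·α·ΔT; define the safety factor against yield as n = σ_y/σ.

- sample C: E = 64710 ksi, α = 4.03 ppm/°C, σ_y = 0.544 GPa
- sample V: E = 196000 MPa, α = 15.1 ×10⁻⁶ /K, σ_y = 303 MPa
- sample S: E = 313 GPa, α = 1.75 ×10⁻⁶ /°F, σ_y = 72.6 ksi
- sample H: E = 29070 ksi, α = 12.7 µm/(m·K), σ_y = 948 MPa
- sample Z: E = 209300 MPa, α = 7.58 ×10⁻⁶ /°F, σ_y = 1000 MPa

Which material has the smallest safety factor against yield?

Per material, after unit conversion:
  sample C: E = 446.2, α = 4.03, σ_y = 544.0 → σ = 158 MPa, n = 3.45
  sample V: E = 196.0, α = 15.1, σ_y = 303.0 → σ = 259 MPa, n = 1.17
  sample S: E = 313.0, α = 3.15, σ_y = 500.6 → σ = 86.4 MPa, n = 5.80
  sample H: E = 200.4, α = 12.7, σ_y = 948.0 → σ = 223 MPa, n = 4.25
  sample Z: E = 209.3, α = 13.6, σ_y = 1000 → σ = 250 MPa, n = 4.00
Smallest n: sample V with n = 1.17.

sample V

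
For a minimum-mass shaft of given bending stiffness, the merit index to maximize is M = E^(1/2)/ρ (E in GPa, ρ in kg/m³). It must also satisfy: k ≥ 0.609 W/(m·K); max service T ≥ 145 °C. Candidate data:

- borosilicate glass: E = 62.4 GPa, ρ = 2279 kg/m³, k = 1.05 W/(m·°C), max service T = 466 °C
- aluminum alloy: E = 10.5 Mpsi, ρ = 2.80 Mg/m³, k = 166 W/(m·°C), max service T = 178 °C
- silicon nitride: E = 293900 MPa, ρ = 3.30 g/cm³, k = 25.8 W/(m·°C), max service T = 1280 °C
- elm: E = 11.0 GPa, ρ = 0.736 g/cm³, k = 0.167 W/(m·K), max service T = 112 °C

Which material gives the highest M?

silicon nitride

Screen on constraints: k ≥ 0.609 W/(m·K); max service T ≥ 145 °C. Survivors: borosilicate glass, aluminum alloy, silicon nitride.
After converting to SI:
  borosilicate glass: E = 62.40 GPa, ρ = 2279 kg/m³
  aluminum alloy: E = 72.39 GPa, ρ = 2800 kg/m³
  silicon nitride: E = 293.9 GPa, ρ = 3300 kg/m³
  silicon nitride: M = 5.20×10⁻³
  borosilicate glass: M = 3.47×10⁻³
  aluminum alloy: M = 3.04×10⁻³
Silicon nitride ranks first.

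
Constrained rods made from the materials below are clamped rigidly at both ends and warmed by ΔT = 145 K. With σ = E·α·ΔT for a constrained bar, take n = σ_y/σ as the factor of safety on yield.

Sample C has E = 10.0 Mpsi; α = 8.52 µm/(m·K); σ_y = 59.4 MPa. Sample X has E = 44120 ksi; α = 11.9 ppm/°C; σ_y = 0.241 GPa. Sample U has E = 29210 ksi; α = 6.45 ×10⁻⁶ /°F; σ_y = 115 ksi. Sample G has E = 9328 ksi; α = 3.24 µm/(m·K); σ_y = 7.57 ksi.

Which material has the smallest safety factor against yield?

sample X

Converting E to GPa, α to ×10⁻⁶/K, σ_y to MPa, then σ and n for each:
  sample C: E = 68.95, α = 8.52, σ_y = 59.40 → σ = 85.2 MPa, n = 0.697
  sample X: E = 304.2, α = 11.9, σ_y = 241.0 → σ = 525 MPa, n = 0.459
  sample U: E = 201.4, α = 11.6, σ_y = 792.9 → σ = 339 MPa, n = 2.34
  sample G: E = 64.31, α = 3.24, σ_y = 52.19 → σ = 30.2 MPa, n = 1.73
Smallest n: sample X with n = 0.459.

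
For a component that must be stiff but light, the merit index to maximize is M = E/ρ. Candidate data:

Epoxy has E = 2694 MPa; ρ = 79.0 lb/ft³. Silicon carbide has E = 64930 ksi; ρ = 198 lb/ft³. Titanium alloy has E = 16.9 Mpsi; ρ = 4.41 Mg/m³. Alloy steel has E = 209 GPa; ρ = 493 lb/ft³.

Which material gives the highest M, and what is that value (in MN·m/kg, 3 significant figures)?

silicon carbide, M = 141 MN·m/kg

Normalizing units and computing the index:
  epoxy: E = 2.694 GPa, ρ = 1265 kg/m³
  silicon carbide: E = 447.7 GPa, ρ = 3172 kg/m³
  titanium alloy: E = 116.5 GPa, ρ = 4410 kg/m³
  alloy steel: E = 209.0 GPa, ρ = 7897 kg/m³
  silicon carbide: M = 141 MN·m/kg
  alloy steel: M = 26.5 MN·m/kg
  titanium alloy: M = 26.4 MN·m/kg
  epoxy: M = 2.13 MN·m/kg
Silicon carbide has the largest M.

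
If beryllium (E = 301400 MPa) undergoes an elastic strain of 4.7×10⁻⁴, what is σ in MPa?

142 MPa

E = 301400 MPa = 301.4 GPa.
σ = E·ε = 301400 MPa × 4.7×10⁻⁴ = 142 MPa.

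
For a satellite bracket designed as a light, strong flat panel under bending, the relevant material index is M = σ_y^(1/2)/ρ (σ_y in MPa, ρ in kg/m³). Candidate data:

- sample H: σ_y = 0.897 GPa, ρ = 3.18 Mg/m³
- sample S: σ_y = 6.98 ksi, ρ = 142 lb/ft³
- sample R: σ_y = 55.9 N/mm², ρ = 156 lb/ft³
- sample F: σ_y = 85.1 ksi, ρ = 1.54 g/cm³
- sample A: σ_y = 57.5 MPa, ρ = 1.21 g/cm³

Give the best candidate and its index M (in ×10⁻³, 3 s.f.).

sample F, M = 15.7×10⁻³

After converting to SI:
  sample H: σ_y = 897.0 MPa, ρ = 3180 kg/m³
  sample S: σ_y = 48.13 MPa, ρ = 2275 kg/m³
  sample R: σ_y = 55.90 MPa, ρ = 2499 kg/m³
  sample F: σ_y = 586.7 MPa, ρ = 1540 kg/m³
  sample A: σ_y = 57.50 MPa, ρ = 1210 kg/m³
  sample F: M = 15.7×10⁻³
  sample H: M = 9.42×10⁻³
  sample A: M = 6.27×10⁻³
  sample S: M = 3.05×10⁻³
  sample R: M = 2.99×10⁻³
Highest index: sample F.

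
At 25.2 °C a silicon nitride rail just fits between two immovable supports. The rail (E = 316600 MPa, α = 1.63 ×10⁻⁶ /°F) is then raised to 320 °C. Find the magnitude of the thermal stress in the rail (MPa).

E = 316600 MPa = 316.6 GPa.
α = 1.63×10⁻⁶/°F × 9/5 = 2.93×10⁻⁶/K.
ΔT = 294.8 K. Constrained thermal stress σ = E·α·ΔT = 316.6×10³ MPa × 2.93×10⁻⁶ × 294.8 = 274 MPa (compressive).

274 MPa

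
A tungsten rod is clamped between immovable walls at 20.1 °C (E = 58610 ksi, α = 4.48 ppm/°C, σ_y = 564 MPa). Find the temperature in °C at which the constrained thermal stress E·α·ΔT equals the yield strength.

E = 58610 ksi = 404.1 GPa.
E·α·ΔT = 564.0 MPa ⇒ ΔT = 564.0 / (404.1×10³ × 4.48×10⁻⁶) = 311.5 K.
T = 20.1 + 311.5 = 331.6 °C.

332 °C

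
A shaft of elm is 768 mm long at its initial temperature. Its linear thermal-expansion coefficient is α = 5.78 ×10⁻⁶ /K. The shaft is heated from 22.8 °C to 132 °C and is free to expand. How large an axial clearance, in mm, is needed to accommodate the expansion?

0.485 mm

ΔT = 132 − 22.8 = 109.2 K.
ΔL = α·L₀·ΔT = 5.78×10⁻⁶ × 768 mm × 109.2 K = 0.485 mm.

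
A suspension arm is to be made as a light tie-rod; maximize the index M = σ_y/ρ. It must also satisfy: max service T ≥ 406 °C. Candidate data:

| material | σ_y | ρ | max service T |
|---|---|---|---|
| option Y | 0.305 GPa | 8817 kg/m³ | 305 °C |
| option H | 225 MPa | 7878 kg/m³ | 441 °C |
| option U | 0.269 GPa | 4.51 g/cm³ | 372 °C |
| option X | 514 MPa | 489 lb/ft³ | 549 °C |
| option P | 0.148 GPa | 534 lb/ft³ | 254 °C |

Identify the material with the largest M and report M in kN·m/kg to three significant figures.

Screen on constraints: max service T ≥ 406 °C. Survivors: option H, option X.
After converting to SI:
  option H: σ_y = 225.0 MPa, ρ = 7878 kg/m³
  option X: σ_y = 514.0 MPa, ρ = 7833 kg/m³
  option X: M = 65.6 kN·m/kg
  option H: M = 28.6 kN·m/kg
Option X has the largest M.

option X, M = 65.6 kN·m/kg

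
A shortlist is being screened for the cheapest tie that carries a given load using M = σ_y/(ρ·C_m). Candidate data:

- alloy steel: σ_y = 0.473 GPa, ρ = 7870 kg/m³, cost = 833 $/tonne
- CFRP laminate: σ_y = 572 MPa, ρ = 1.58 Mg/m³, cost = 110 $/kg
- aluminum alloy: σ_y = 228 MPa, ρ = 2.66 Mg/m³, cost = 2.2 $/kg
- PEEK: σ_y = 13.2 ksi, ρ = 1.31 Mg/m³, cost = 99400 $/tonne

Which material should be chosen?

Normalizing units and computing the index:
  alloy steel: σ_y = 473.0 MPa, ρ = 7870 kg/m³, cost = 0.8330 $/kg
  CFRP laminate: σ_y = 572.0 MPa, ρ = 1580 kg/m³, cost = 110.0 $/kg
  aluminum alloy: σ_y = 228.0 MPa, ρ = 2660 kg/m³, cost = 2.200 $/kg
  PEEK: σ_y = 91.01 MPa, ρ = 1310 kg/m³, cost = 99.40 $/kg
  alloy steel: M = 72.2 kN·m per $
  aluminum alloy: M = 39.0 kN·m per $
  CFRP laminate: M = 3.29 kN·m per $
  PEEK: M = 0.699 kN·m per $
Alloy steel ranks first.

alloy steel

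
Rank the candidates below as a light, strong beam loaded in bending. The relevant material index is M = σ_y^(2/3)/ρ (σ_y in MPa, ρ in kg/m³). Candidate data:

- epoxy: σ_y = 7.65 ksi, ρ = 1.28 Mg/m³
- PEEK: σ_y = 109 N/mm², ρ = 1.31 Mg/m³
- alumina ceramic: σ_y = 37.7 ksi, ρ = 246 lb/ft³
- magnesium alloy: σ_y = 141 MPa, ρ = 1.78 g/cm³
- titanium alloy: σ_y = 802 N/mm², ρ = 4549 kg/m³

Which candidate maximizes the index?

titanium alloy

Convert each candidate to consistent units, then evaluate M:
  epoxy: σ_y = 52.74 MPa, ρ = 1280 kg/m³
  PEEK: σ_y = 109.0 MPa, ρ = 1310 kg/m³
  alumina ceramic: σ_y = 259.9 MPa, ρ = 3941 kg/m³
  magnesium alloy: σ_y = 141.0 MPa, ρ = 1780 kg/m³
  titanium alloy: σ_y = 802.0 MPa, ρ = 4549 kg/m³
  titanium alloy: M = 19.0×10⁻³
  PEEK: M = 17.4×10⁻³
  magnesium alloy: M = 15.2×10⁻³
  epoxy: M = 11.0×10⁻³
  alumina ceramic: M = 10.3×10⁻³
Highest index: titanium alloy.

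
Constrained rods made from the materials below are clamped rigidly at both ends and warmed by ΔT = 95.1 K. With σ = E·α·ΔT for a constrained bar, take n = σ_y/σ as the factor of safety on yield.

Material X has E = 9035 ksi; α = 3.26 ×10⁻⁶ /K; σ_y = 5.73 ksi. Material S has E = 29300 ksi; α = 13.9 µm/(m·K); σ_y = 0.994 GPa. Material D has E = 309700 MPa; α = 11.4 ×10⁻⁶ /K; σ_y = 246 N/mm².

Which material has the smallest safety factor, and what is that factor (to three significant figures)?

Converting E to GPa, α to ×10⁻⁶/K, σ_y to MPa, then σ and n for each:
  material X: E = 62.29, α = 3.26, σ_y = 39.51 → σ = 19.3 MPa, n = 2.05
  material S: E = 202.0, α = 13.9, σ_y = 994.0 → σ = 267 MPa, n = 3.72
  material D: E = 309.7, α = 11.4, σ_y = 246.0 → σ = 336 MPa, n = 0.733
Smallest n: material D with n = 0.733.

material D, n = 0.733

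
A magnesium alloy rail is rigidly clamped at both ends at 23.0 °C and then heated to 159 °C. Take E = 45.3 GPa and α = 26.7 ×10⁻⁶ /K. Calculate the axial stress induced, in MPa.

ΔT = 136.0 K. Constrained thermal stress σ = E·α·ΔT = 45.30×10³ MPa × 26.7×10⁻⁶ × 136.0 = 164 MPa (compressive).

164 MPa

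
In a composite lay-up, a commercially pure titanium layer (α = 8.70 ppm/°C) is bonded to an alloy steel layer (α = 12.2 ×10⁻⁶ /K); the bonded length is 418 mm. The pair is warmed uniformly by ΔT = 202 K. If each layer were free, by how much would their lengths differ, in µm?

296 µm

Δα = |8.70 − 12.2|×10⁻⁶/K = 3.50×10⁻⁶/K.
ΔL_mismatch = Δα·L·ΔT = 3.50×10⁻⁶ × 418.0 mm × 202.0 K = 296 µm.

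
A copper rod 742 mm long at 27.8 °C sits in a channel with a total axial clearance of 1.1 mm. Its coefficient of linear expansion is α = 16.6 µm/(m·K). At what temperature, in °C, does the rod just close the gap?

α·L₀·ΔT = 1.1 mm ⇒ ΔT = 1.1 / (16.6×10⁻⁶ × 742.0) = 89.31 K.
T = 27.8 + 89.31 = 117.1 °C.

117 °C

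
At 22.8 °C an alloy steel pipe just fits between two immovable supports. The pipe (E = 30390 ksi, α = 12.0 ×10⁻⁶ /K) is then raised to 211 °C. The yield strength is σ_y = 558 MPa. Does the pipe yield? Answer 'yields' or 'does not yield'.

E = 30390 ksi = 209.5 GPa.
ΔT = 188.2 K. Constrained thermal stress σ = E·α·ΔT = 209.5×10³ MPa × 12.0×10⁻⁶ × 188.2 = 473 MPa (compressive).
Compare to σ_y = 558 MPa: σ < σ_y, so it does not yield.

does not yield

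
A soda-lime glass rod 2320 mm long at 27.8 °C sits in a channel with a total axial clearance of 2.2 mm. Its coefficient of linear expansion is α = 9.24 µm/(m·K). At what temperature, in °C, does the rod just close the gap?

130 °C

α·L₀·ΔT = 2.2 mm ⇒ ΔT = 2.2 / (9.24×10⁻⁶ × 2320.0) = 102.6 K.
T = 27.8 + 102.6 = 130.4 °C.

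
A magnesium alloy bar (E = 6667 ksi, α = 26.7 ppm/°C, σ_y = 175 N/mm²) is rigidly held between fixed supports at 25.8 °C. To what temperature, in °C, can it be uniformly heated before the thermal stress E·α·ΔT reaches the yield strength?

E = 6667 ksi = 45.97 GPa.
σ_y = 175 N/mm² = 175.0 MPa.
E·α·ΔT = 175.0 MPa ⇒ ΔT = 175.0 / (45.97×10³ × 26.7×10⁻⁶) = 142.6 K.
T = 25.8 + 142.6 = 168.4 °C.

168 °C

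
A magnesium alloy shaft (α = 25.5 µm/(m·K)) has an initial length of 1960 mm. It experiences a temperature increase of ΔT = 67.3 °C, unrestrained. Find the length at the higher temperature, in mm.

ΔL = α·L₀·ΔT = 25.5×10⁻⁶ × 1960 mm × 67.30 K = 3.36 mm.
L = L₀ + ΔL = 1960 + 3.36 = 1963.4 mm.

1963.4 mm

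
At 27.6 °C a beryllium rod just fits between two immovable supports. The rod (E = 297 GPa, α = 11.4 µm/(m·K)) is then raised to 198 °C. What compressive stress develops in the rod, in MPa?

577 MPa

ΔT = 170.4 K. Constrained thermal stress σ = E·α·ΔT = 297.0×10³ MPa × 11.4×10⁻⁶ × 170.4 = 577 MPa (compressive).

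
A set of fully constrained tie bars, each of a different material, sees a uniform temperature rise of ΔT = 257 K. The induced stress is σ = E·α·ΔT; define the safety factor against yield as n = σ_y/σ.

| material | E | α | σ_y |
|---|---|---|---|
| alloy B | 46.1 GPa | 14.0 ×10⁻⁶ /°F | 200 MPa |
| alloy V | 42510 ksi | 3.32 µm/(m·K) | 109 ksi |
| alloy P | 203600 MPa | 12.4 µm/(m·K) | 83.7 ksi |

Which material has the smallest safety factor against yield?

With everything in SI (GPa, ×10⁻⁶/K, MPa):
  alloy B: E = 46.10, α = 25.2, σ_y = 200.0 → σ = 299 MPa, n = 0.670
  alloy V: E = 293.1, α = 3.32, σ_y = 751.5 → σ = 250 MPa, n = 3.01
  alloy P: E = 203.6, α = 12.4, σ_y = 577.1 → σ = 649 MPa, n = 0.889
Alloy B has the lowest safety factor, n = 0.670.

alloy B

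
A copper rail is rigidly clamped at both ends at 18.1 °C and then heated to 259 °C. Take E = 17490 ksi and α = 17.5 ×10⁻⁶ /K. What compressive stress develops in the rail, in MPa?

E = 17490 ksi = 120.6 GPa.
ΔT = 240.9 K. Constrained thermal stress σ = E·α·ΔT = 120.6×10³ MPa × 17.5×10⁻⁶ × 240.9 = 508 MPa (compressive).

508 MPa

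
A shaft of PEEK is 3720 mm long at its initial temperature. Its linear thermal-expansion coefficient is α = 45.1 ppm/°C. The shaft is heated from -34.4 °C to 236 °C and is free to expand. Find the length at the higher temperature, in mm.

3765.4 mm

ΔT = 236 − (-34.4) = 270.4 K.
ΔL = α·L₀·ΔT = 45.1×10⁻⁶ × 3720 mm × 270.4 K = 45.4 mm.
L = L₀ + ΔL = 3720 + 45.4 = 3765.4 mm.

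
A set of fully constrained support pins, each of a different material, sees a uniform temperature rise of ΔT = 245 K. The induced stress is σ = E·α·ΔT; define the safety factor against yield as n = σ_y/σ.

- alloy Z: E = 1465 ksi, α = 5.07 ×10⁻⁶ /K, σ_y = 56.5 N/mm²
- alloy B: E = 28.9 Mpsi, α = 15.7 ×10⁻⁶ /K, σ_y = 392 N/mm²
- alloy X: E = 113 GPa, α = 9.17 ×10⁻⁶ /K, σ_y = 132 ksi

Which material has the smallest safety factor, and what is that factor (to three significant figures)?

alloy B, n = 0.511

In consistent units (E in GPa, α in ×10⁻⁶/K, σ_y in MPa):
  alloy Z: E = 10.10, α = 5.07, σ_y = 56.50 → σ = 12.5 MPa, n = 4.50
  alloy B: E = 199.3, α = 15.7, σ_y = 392.0 → σ = 766 MPa, n = 0.511
  alloy X: E = 113.0, α = 9.17, σ_y = 910.1 → σ = 254 MPa, n = 3.58
Alloy B has the lowest safety factor, n = 0.511.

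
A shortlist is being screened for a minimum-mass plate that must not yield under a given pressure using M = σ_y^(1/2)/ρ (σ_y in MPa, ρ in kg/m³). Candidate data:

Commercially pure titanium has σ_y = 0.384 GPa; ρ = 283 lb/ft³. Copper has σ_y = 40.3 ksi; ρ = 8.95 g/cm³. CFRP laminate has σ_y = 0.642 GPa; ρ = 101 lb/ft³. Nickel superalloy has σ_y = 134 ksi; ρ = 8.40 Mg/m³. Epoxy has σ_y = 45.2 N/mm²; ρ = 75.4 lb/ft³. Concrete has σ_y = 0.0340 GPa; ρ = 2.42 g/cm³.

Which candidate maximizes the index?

CFRP laminate

Normalizing units and computing the index:
  commercially pure titanium: σ_y = 384.0 MPa, ρ = 4533 kg/m³
  copper: σ_y = 277.9 MPa, ρ = 8950 kg/m³
  CFRP laminate: σ_y = 642.0 MPa, ρ = 1618 kg/m³
  nickel superalloy: σ_y = 923.9 MPa, ρ = 8400 kg/m³
  epoxy: σ_y = 45.20 MPa, ρ = 1208 kg/m³
  concrete: σ_y = 34.00 MPa, ρ = 2420 kg/m³
  CFRP laminate: M = 15.7×10⁻³
  epoxy: M = 5.57×10⁻³
  commercially pure titanium: M = 4.32×10⁻³
  nickel superalloy: M = 3.62×10⁻³
  concrete: M = 2.41×10⁻³
  copper: M = 1.86×10⁻³
The maximum is for CFRP laminate.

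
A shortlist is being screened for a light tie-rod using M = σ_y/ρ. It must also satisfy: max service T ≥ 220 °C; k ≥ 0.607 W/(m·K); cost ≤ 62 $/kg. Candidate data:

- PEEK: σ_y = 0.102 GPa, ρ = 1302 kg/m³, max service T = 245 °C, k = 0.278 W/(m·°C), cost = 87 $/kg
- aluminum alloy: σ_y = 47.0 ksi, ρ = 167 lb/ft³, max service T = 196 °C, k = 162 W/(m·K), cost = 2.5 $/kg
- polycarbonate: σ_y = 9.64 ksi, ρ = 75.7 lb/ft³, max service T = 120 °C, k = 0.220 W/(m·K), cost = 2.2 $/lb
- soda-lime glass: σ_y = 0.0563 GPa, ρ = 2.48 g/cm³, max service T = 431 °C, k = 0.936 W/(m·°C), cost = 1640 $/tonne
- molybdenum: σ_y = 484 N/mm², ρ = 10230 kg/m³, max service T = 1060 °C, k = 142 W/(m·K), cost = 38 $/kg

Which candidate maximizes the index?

molybdenum

Screen on constraints: max service T ≥ 220 °C; k ≥ 0.607 W/(m·K); cost ≤ 62 $/kg. Survivors: soda-lime glass, molybdenum.
Normalizing units and computing the index:
  soda-lime glass: σ_y = 56.30 MPa, ρ = 2480 kg/m³
  molybdenum: σ_y = 484.0 MPa, ρ = 10230 kg/m³
  molybdenum: M = 47.3 kN·m/kg
  soda-lime glass: M = 22.7 kN·m/kg
Molybdenum ranks first.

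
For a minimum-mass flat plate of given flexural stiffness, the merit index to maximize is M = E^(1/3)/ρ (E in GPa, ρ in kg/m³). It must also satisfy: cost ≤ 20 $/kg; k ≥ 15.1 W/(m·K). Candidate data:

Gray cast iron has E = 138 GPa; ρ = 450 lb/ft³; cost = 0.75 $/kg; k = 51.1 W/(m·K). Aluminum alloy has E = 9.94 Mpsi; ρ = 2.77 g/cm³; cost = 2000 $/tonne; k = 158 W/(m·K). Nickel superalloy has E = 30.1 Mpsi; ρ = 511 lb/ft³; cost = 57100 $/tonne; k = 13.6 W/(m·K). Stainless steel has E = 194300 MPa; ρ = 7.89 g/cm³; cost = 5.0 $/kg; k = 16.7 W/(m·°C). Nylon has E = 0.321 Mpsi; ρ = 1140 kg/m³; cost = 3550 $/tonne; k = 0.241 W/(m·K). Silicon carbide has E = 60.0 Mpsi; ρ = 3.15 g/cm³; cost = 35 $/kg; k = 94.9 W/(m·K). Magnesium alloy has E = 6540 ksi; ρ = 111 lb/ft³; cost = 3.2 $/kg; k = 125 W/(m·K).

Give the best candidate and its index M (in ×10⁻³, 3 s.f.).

magnesium alloy, M = 2.00×10⁻³

Screen on constraints: cost ≤ 20 $/kg; k ≥ 15.1 W/(m·K). Survivors: gray cast iron, aluminum alloy, stainless steel, magnesium alloy.
Putting every candidate on a common basis:
  gray cast iron: E = 138.0 GPa, ρ = 7208 kg/m³
  aluminum alloy: E = 68.53 GPa, ρ = 2770 kg/m³
  stainless steel: E = 194.3 GPa, ρ = 7890 kg/m³
  magnesium alloy: E = 45.09 GPa, ρ = 1778 kg/m³
  magnesium alloy: M = 2.00×10⁻³
  aluminum alloy: M = 1.48×10⁻³
  stainless steel: M = 0.734×10⁻³
  gray cast iron: M = 0.717×10⁻³
Magnesium alloy ranks first.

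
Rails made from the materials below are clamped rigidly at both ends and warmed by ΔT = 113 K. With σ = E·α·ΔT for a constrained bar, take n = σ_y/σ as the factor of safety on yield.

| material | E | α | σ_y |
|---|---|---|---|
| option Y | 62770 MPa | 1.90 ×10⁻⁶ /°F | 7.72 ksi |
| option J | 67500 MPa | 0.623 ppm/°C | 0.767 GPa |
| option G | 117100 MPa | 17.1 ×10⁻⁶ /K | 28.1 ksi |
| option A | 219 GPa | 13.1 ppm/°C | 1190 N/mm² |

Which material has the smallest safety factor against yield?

Per material, after unit conversion:
  option Y: E = 62.77, α = 3.42, σ_y = 53.23 → σ = 24.3 MPa, n = 2.19
  option J: E = 67.50, α = 0.623, σ_y = 767.0 → σ = 4.75 MPa, n = 161
  option G: E = 117.1, α = 17.1, σ_y = 193.7 → σ = 226 MPa, n = 0.856
  option A: E = 219.0, α = 13.1, σ_y = 1190 → σ = 324 MPa, n = 3.67
The minimum is option G at n = 0.856.

option G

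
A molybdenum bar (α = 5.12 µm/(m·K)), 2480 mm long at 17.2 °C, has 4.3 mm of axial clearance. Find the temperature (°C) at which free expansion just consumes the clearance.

356 °C

α·L₀·ΔT = 4.3 mm ⇒ ΔT = 4.3 / (5.12×10⁻⁶ × 2480.0) = 338.6 K.
T = 17.2 + 338.6 = 355.8 °C.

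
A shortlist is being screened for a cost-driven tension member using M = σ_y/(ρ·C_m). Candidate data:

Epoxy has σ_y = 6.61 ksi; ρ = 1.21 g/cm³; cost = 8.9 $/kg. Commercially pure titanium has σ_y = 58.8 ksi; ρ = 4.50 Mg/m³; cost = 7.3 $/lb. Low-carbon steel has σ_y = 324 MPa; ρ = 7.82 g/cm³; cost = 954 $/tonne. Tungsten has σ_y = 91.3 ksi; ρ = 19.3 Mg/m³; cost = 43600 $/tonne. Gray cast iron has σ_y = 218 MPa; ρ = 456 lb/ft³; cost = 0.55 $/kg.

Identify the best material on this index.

Convert each candidate to consistent units, then evaluate M:
  epoxy: σ_y = 45.57 MPa, ρ = 1210 kg/m³, cost = 8.900 $/kg
  commercially pure titanium: σ_y = 405.4 MPa, ρ = 4500 kg/m³, cost = 16.09 $/kg
  low-carbon steel: σ_y = 324.0 MPa, ρ = 7820 kg/m³, cost = 0.9540 $/kg
  tungsten: σ_y = 629.5 MPa, ρ = 19300 kg/m³, cost = 43.60 $/kg
  gray cast iron: σ_y = 218.0 MPa, ρ = 7304 kg/m³, cost = 0.5500 $/kg
  gray cast iron: M = 54.3 kN·m per $
  low-carbon steel: M = 43.4 kN·m per $
  commercially pure titanium: M = 5.60 kN·m per $
  epoxy: M = 4.23 kN·m per $
  tungsten: M = 0.748 kN·m per $
Highest index: gray cast iron.

gray cast iron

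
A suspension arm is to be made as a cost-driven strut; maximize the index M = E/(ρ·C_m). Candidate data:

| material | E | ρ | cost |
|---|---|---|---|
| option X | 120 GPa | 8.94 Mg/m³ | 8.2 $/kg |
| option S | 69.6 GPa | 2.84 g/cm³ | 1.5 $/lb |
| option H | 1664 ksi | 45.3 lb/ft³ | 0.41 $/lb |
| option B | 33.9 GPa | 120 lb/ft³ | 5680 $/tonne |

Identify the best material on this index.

option H

Normalizing units and computing the index:
  option X: E = 120.0 GPa, ρ = 8940 kg/m³, cost = 8.200 $/kg
  option S: E = 69.60 GPa, ρ = 2840 kg/m³, cost = 3.307 $/kg
  option H: E = 11.47 GPa, ρ = 725.6 kg/m³, cost = 0.9039 $/kg
  option B: E = 33.90 GPa, ρ = 1922 kg/m³, cost = 5.680 $/kg
  option H: M = 17.5 MN·m per $
  option S: M = 7.41 MN·m per $
  option B: M = 3.10 MN·m per $
  option X: M = 1.64 MN·m per $
Option H ranks first.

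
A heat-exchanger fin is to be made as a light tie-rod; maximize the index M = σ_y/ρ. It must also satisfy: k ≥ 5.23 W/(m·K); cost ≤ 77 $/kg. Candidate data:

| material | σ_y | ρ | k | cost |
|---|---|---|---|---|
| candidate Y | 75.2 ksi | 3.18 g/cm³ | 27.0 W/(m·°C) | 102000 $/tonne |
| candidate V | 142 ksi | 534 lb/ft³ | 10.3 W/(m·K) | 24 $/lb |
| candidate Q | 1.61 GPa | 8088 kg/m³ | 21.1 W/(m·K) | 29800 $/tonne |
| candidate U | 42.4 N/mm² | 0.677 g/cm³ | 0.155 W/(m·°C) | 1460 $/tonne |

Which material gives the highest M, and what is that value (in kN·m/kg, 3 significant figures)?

candidate Q, M = 199 kN·m/kg

Screen on constraints: k ≥ 5.23 W/(m·K); cost ≤ 77 $/kg. Survivors: candidate V, candidate Q.
Convert each candidate to consistent units, then evaluate M:
  candidate V: σ_y = 979.1 MPa, ρ = 8554 kg/m³
  candidate Q: σ_y = 1610 MPa, ρ = 8088 kg/m³
  candidate Q: M = 199 kN·m/kg
  candidate V: M = 114 kN·m/kg
The maximum is for candidate Q.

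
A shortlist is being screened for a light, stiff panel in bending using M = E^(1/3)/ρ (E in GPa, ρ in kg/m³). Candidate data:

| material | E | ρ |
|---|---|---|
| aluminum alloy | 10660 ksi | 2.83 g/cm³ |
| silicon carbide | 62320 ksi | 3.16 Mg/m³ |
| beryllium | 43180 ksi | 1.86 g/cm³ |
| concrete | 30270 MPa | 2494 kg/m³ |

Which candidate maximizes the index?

Convert each candidate to consistent units, then evaluate M:
  aluminum alloy: E = 73.50 GPa, ρ = 2830 kg/m³
  silicon carbide: E = 429.7 GPa, ρ = 3160 kg/m³
  beryllium: E = 297.7 GPa, ρ = 1860 kg/m³
  concrete: E = 30.27 GPa, ρ = 2494 kg/m³
  beryllium: M = 3.59×10⁻³
  silicon carbide: M = 2.39×10⁻³
  aluminum alloy: M = 1.48×10⁻³
  concrete: M = 1.25×10⁻³
Beryllium ranks first.

beryllium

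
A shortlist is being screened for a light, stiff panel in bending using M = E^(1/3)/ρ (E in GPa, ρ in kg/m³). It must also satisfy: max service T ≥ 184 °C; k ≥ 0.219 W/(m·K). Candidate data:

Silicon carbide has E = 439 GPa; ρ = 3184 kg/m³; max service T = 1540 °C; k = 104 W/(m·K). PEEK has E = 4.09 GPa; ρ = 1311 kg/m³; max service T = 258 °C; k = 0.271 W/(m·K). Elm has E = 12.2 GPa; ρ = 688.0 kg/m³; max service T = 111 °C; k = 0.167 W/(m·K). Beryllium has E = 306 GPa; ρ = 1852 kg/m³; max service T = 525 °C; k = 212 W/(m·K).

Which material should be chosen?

Screen on constraints: max service T ≥ 184 °C; k ≥ 0.219 W/(m·K). Survivors: silicon carbide, PEEK, beryllium.
Evaluate M for each candidate:
  beryllium: M = 3.64×10⁻³
  silicon carbide: M = 2.39×10⁻³
  PEEK: M = 1.22×10⁻³
Highest index: beryllium.

beryllium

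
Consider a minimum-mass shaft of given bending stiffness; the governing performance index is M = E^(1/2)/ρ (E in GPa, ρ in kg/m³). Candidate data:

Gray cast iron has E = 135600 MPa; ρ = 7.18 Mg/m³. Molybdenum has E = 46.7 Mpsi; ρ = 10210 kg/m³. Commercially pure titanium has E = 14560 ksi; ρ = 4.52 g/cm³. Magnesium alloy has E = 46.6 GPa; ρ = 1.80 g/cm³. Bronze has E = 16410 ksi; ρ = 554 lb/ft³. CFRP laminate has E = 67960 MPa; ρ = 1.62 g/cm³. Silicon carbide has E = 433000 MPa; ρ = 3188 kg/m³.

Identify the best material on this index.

silicon carbide

In SI units:
  gray cast iron: E = 135.6 GPa, ρ = 7180 kg/m³
  molybdenum: E = 322.0 GPa, ρ = 10210 kg/m³
  commercially pure titanium: E = 100.4 GPa, ρ = 4520 kg/m³
  magnesium alloy: E = 46.60 GPa, ρ = 1800 kg/m³
  bronze: E = 113.1 GPa, ρ = 8874 kg/m³
  CFRP laminate: E = 67.96 GPa, ρ = 1620 kg/m³
  silicon carbide: E = 433.0 GPa, ρ = 3188 kg/m³
  silicon carbide: M = 6.53×10⁻³
  CFRP laminate: M = 5.09×10⁻³
  magnesium alloy: M = 3.79×10⁻³
  commercially pure titanium: M = 2.22×10⁻³
  molybdenum: M = 1.76×10⁻³
  gray cast iron: M = 1.62×10⁻³
  bronze: M = 1.20×10⁻³
The maximum is for silicon carbide.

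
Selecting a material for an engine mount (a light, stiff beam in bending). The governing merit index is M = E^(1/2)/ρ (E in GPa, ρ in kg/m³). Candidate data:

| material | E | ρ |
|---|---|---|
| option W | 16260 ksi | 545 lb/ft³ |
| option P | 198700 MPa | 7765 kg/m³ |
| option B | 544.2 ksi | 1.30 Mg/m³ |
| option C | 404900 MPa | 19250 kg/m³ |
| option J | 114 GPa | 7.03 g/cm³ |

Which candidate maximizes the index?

Normalizing units and computing the index:
  option W: E = 112.1 GPa, ρ = 8730 kg/m³
  option P: E = 198.7 GPa, ρ = 7765 kg/m³
  option B: E = 3.752 GPa, ρ = 1300 kg/m³
  option C: E = 404.9 GPa, ρ = 19250 kg/m³
  option J: E = 114.0 GPa, ρ = 7030 kg/m³
  option P: M = 1.82×10⁻³
  option J: M = 1.52×10⁻³
  option B: M = 1.49×10⁻³
  option W: M = 1.21×10⁻³
  option C: M = 1.05×10⁻³
The maximum is for option P.

option P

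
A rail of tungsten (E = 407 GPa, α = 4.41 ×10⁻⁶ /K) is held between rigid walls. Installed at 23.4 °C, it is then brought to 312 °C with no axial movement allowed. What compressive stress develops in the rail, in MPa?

518 MPa

ΔT = 288.6 K. Constrained thermal stress σ = E·α·ΔT = 407.0×10³ MPa × 4.41×10⁻⁶ × 288.6 = 518 MPa (compressive).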